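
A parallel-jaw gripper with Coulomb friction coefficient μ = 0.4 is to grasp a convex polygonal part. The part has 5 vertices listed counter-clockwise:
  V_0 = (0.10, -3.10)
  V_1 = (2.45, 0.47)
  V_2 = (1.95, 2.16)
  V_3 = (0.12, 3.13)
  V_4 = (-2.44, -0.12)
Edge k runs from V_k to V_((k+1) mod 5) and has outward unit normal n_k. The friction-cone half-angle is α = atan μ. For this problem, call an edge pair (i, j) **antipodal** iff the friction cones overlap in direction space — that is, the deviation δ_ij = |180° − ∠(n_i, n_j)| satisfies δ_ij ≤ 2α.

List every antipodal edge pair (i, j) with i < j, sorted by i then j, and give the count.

α = atan 0.4 = 21.80°;  2α = 43.60°
n_0 = (+0.8353, -0.5498)
n_1 = (+0.9589, +0.2837)
n_2 = (+0.4683, +0.8836)
n_3 = (-0.7856, +0.6188)
n_4 = (-0.7611, -0.6487)
  (0,1): δ = 130.16°  ·
  (0,2): δ = 84.57°  ·
  (0,3): δ = 4.87°  ✓
  (0,4): δ = 73.80°  ·
  (1,2): δ = 134.41°  ·
  (1,3): δ = 54.71°  ·
  (1,4): δ = 23.96°  ✓
  (2,3): δ = 100.30°  ·
  (2,4): δ = 21.63°  ✓
  (3,4): δ = 101.33°  ·
antipodal pairs: 3

count = 3; pairs: (0,3), (1,4), (2,4)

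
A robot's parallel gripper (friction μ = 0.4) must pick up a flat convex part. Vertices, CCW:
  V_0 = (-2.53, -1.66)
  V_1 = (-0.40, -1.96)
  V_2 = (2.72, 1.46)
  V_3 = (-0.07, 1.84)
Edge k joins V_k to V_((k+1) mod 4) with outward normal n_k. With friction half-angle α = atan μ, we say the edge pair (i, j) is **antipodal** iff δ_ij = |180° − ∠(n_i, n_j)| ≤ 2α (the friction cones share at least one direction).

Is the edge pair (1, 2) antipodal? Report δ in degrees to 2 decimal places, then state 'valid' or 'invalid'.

α = atan 0.4 = 21.80°;  2α = 43.60°
edge 1: e_1 = (+3.12, +3.42);  n_1 = (+0.7388, -0.6740)
edge 2: e_2 = (-2.79, +0.38);  n_2 = (+0.1350, +0.9909)
∠(n_1, n_2) = 124.62°
δ = |180° − 124.62°| = 55.38°
55.38° > 2α = 43.60°  →  invalid

δ = 55.38°, invalid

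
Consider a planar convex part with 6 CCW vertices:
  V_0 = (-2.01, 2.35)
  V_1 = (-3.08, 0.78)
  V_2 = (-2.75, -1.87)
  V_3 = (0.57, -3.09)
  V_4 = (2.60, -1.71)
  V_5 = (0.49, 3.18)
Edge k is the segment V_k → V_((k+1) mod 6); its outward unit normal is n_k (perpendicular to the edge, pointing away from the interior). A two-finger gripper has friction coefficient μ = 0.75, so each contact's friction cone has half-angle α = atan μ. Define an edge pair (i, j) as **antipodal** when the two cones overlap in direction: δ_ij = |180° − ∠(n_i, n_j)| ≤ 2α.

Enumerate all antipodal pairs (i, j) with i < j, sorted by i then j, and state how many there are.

count = 7; pairs: (0,3), (0,4), (1,3), (1,4), (2,4), (2,5), (3,5)

α = atan 0.75 = 36.87°;  2α = 73.74°
n_0 = (-0.8263, +0.5632)
n_1 = (-0.9923, -0.1236)
n_2 = (-0.3449, -0.9386)
n_3 = (+0.5622, -0.8270)
n_4 = (+0.9182, +0.3962)
n_5 = (-0.3151, +0.9491)
  (0,1): δ = 138.63°  ·
  (0,2): δ = 75.90°  ·
  (0,3): δ = 21.52°  ✓
  (0,4): δ = 57.62°  ✓
  (0,5): δ = 142.64°  ·
  (1,2): δ = 117.28°  ·
  (1,3): δ = 62.89°  ✓
  (1,4): δ = 16.24°  ✓
  (1,5): δ = 101.27°  ·
  (2,3): δ = 125.62°  ·
  (2,4): δ = 46.48°  ✓
  (2,5): δ = 38.54°  ✓
  (3,4): δ = 100.87°  ·
  (3,5): δ = 15.84°  ✓
  (4,5): δ = 94.97°  ·
antipodal pairs: 7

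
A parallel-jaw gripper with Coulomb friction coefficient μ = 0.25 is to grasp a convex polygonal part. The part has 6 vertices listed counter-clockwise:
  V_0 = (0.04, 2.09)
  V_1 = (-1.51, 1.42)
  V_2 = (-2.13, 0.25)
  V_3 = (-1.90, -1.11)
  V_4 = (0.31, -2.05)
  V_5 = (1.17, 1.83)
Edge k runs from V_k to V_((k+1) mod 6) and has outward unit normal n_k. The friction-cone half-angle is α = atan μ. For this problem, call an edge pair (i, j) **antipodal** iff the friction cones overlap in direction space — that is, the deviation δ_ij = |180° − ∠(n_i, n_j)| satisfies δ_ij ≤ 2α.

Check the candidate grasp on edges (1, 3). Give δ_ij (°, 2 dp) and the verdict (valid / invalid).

α = atan 0.25 = 14.04°;  2α = 28.07°
edge 1: e_1 = (-0.62, -1.17);  n_1 = (-0.8836, +0.4682)
edge 3: e_3 = (+2.21, -0.94);  n_3 = (-0.3914, -0.9202)
∠(n_1, n_3) = 94.88°
δ = |180° − 94.88°| = 85.12°
85.12° > 2α = 28.07°  →  invalid

δ = 85.12°, invalid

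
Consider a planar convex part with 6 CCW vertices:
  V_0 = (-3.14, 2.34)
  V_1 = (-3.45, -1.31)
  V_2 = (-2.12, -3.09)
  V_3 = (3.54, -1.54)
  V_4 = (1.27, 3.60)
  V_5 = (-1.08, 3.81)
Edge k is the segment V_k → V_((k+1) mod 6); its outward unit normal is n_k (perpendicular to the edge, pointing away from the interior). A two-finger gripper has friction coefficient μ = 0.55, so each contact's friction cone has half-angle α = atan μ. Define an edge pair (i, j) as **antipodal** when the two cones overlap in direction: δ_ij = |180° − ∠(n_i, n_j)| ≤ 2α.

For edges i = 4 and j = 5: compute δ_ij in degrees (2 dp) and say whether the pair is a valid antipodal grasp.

α = atan 0.55 = 28.81°;  2α = 57.62°
edge 4: e_4 = (-2.35, +0.21);  n_4 = (+0.0890, +0.9960)
edge 5: e_5 = (-2.06, -1.47);  n_5 = (-0.5809, +0.8140)
∠(n_4, n_5) = 40.62°
δ = |180° − 40.62°| = 139.38°
139.38° > 2α = 57.62°  →  invalid

δ = 139.38°, invalid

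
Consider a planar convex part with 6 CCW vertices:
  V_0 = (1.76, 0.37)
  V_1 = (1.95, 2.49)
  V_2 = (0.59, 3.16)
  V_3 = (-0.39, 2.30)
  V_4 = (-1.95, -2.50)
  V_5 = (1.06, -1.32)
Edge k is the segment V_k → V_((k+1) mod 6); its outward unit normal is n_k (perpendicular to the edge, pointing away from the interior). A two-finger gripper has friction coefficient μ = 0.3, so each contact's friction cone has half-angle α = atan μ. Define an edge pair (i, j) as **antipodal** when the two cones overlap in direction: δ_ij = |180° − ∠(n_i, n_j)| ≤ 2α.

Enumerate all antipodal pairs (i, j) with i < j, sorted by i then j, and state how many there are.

count = 4; pairs: (0,3), (2,4), (2,5), (3,5)

α = atan 0.3 = 16.70°;  2α = 33.40°
n_0 = (+0.9960, -0.0893)
n_1 = (+0.4419, +0.8971)
n_2 = (-0.6596, +0.7516)
n_3 = (-0.9510, +0.3091)
n_4 = (+0.3650, -0.9310)
n_5 = (+0.9239, -0.3827)
  (0,1): δ = 111.11°  ·
  (0,2): δ = 43.61°  ·
  (0,3): δ = 12.88°  ✓
  (0,4): δ = 116.53°  ·
  (0,5): δ = 162.62°  ·
  (1,2): δ = 112.50°  ·
  (1,3): δ = 81.78°  ·
  (1,4): δ = 47.63°  ·
  (1,5): δ = 93.73°  ·
  (2,3): δ = 149.27°  ·
  (2,4): δ = 19.86°  ✓
  (2,5): δ = 26.23°  ✓
  (3,4): δ = 50.59°  ·
  (3,5): δ = 4.50°  ✓
  (4,5): δ = 133.91°  ·
antipodal pairs: 4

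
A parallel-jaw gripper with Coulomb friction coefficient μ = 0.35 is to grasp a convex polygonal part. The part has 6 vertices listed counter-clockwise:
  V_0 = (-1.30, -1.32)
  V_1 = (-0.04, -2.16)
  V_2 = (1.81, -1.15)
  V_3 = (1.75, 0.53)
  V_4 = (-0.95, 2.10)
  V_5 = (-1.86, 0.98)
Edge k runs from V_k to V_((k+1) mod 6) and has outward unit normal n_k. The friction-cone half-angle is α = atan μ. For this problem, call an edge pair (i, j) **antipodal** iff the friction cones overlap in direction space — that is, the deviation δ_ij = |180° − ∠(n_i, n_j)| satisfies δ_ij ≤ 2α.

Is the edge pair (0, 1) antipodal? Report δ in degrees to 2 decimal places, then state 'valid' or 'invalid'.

δ = 117.68°, invalid

α = atan 0.35 = 19.29°;  2α = 38.58°
edge 0: e_0 = (+1.26, -0.84);  n_0 = (-0.5547, -0.8321)
edge 1: e_1 = (+1.85, +1.01);  n_1 = (+0.4792, -0.8777)
∠(n_0, n_1) = 62.32°
δ = |180° − 62.32°| = 117.68°
117.68° > 2α = 38.58°  →  invalid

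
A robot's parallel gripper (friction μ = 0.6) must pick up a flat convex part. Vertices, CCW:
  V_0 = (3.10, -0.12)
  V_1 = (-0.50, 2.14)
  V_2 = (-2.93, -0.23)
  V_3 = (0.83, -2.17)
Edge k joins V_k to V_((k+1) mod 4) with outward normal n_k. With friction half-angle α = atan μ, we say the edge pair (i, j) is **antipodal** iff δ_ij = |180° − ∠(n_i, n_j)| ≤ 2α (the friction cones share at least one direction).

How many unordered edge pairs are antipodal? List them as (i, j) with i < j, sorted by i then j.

count = 2; pairs: (0,2), (1,3)

α = atan 0.6 = 30.96°;  2α = 61.93°
n_0 = (+0.5317, +0.8469)
n_1 = (-0.6982, +0.7159)
n_2 = (-0.4585, -0.8887)
n_3 = (+0.6702, -0.7422)
  (0,1): δ = 103.60°  ·
  (0,2): δ = 4.83°  ✓
  (0,3): δ = 74.20°  ·
  (1,2): δ = 71.58°  ·
  (1,3): δ = 2.20°  ✓
  (2,3): δ = 110.62°  ·
antipodal pairs: 2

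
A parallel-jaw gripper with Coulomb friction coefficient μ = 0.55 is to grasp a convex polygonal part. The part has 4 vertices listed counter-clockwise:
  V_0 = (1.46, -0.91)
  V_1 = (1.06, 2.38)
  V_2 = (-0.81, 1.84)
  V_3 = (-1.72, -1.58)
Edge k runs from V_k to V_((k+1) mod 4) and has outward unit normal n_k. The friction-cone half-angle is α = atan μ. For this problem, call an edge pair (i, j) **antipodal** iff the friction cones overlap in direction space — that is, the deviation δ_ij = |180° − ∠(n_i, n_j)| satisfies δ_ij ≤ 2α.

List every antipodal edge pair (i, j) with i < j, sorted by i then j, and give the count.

count = 2; pairs: (0,2), (1,3)

α = atan 0.55 = 28.81°;  2α = 57.62°
n_0 = (+0.9927, +0.1207)
n_1 = (-0.2774, +0.9607)
n_2 = (-0.9664, +0.2571)
n_3 = (+0.2062, -0.9785)
  (0,1): δ = 80.82°  ·
  (0,2): δ = 21.83°  ✓
  (0,3): δ = 94.97°  ·
  (1,2): δ = 121.01°  ·
  (1,3): δ = 4.21°  ✓
  (2,3): δ = 63.20°  ·
antipodal pairs: 2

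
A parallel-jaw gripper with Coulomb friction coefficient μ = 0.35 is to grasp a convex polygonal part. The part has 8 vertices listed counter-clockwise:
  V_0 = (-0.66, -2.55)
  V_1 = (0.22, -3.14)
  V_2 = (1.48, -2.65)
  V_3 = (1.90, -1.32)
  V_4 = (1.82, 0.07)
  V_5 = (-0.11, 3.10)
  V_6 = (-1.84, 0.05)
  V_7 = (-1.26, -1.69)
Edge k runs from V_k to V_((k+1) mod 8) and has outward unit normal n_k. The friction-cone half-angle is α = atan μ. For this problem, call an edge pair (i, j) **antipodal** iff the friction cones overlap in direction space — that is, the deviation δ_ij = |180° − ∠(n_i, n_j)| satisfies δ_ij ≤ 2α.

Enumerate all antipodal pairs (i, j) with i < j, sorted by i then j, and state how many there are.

count = 8; pairs: (0,4), (2,5), (2,6), (3,5), (3,6), (3,7), (4,6), (4,7)

α = atan 0.35 = 19.29°;  2α = 38.58°
n_0 = (-0.5569, -0.8306)
n_1 = (+0.3624, -0.9320)
n_2 = (+0.9536, -0.3011)
n_3 = (+0.9983, +0.0575)
n_4 = (+0.8434, +0.5372)
n_5 = (-0.8698, +0.4934)
n_6 = (-0.9487, -0.3162)
n_7 = (-0.8201, -0.5722)
  (0,1): δ = 124.91°  ·
  (0,2): δ = 73.69°  ·
  (0,3): δ = 52.87°  ·
  (0,4): δ = 23.66°  ✓
  (0,5): δ = 94.28°  ·
  (0,6): δ = 142.28°  ·
  (0,7): δ = 158.74°  ·
  (1,2): δ = 128.78°  ·
  (1,3): δ = 107.96°  ·
  (1,4): δ = 78.75°  ·
  (1,5): δ = 39.19°  ·
  (1,6): δ = 87.18°  ·
  (1,7): δ = 103.65°  ·
  (2,3): δ = 159.18°  ·
  (2,4): δ = 129.98°  ·
  (2,5): δ = 12.04°  ✓
  (2,6): δ = 35.96°  ✓
  (2,7): δ = 52.43°  ·
  (3,4): δ = 150.80°  ·
  (3,5): δ = 32.86°  ✓
  (3,6): δ = 15.14°  ✓
  (3,7): δ = 31.61°  ✓
  (4,5): δ = 62.06°  ·
  (4,6): δ = 14.06°  ✓
  (4,7): δ = 2.41°  ✓
  (5,6): δ = 132.00°  ·
  (5,7): δ = 115.54°  ·
  (6,7): δ = 163.53°  ·
antipodal pairs: 8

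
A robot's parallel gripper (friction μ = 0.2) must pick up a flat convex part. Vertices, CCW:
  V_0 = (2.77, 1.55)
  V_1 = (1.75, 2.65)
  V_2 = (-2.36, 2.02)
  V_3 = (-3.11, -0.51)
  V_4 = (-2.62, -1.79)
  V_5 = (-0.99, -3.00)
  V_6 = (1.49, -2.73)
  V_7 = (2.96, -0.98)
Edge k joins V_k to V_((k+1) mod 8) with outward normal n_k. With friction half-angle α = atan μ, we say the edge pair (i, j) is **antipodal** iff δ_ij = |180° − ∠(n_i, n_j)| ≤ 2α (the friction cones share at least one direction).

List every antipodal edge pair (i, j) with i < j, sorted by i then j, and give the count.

count = 5; pairs: (0,3), (0,4), (1,5), (2,7), (3,7)

α = atan 0.2 = 11.31°;  2α = 22.62°
n_0 = (+0.7333, +0.6799)
n_1 = (-0.1515, +0.9885)
n_2 = (-0.9588, +0.2842)
n_3 = (-0.9339, -0.3575)
n_4 = (-0.5961, -0.8029)
n_5 = (+0.1082, -0.9941)
n_6 = (+0.7657, -0.6432)
n_7 = (+0.9972, +0.0749)
  (0,1): δ = 124.12°  ·
  (0,2): δ = 59.35°  ·
  (0,3): δ = 21.89°  ✓
  (0,4): δ = 10.57°  ✓
  (0,5): δ = 53.37°  ·
  (0,6): δ = 97.13°  ·
  (0,7): δ = 141.46°  ·
  (1,2): δ = 115.23°  ·
  (1,3): δ = 77.77°  ·
  (1,4): δ = 45.30°  ·
  (1,5): δ = 2.50°  ✓
  (1,6): δ = 41.26°  ·
  (1,7): δ = 85.58°  ·
  (2,3): δ = 142.54°  ·
  (2,4): δ = 110.08°  ·
  (2,5): δ = 67.27°  ·
  (2,6): δ = 23.52°  ·
  (2,7): δ = 20.81°  ✓
  (3,4): δ = 147.54°  ·
  (3,5): δ = 104.73°  ·
  (3,6): δ = 60.98°  ·
  (3,7): δ = 16.65°  ✓
  (4,5): δ = 137.20°  ·
  (4,6): δ = 93.44°  ·
  (4,7): δ = 49.12°  ·
  (5,6): δ = 136.24°  ·
  (5,7): δ = 91.92°  ·
  (6,7): δ = 135.67°  ·
antipodal pairs: 5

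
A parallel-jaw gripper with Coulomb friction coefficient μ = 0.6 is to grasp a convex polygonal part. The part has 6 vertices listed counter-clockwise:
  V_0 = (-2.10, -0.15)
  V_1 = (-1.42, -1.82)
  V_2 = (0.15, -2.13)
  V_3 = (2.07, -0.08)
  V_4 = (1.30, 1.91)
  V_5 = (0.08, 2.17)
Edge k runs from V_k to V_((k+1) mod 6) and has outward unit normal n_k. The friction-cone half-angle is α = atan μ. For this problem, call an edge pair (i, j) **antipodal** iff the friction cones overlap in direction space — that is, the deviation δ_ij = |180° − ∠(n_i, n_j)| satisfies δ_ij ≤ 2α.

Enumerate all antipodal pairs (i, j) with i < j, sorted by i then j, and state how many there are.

α = atan 0.6 = 30.96°;  2α = 61.93°
n_0 = (-0.9262, -0.3771)
n_1 = (-0.1937, -0.9811)
n_2 = (+0.7299, -0.6836)
n_3 = (+0.9326, +0.3609)
n_4 = (+0.2084, +0.9780)
n_5 = (-0.7288, +0.6848)
  (0,1): δ = 123.32°  ·
  (0,2): δ = 65.28°  ·
  (0,3): δ = 1.00°  ✓
  (0,4): δ = 55.81°  ✓
  (0,5): δ = 114.63°  ·
  (1,2): δ = 121.95°  ·
  (1,3): δ = 57.68°  ✓
  (1,4): δ = 0.86°  ✓
  (1,5): δ = 57.95°  ✓
  (2,3): δ = 115.72°  ·
  (2,4): δ = 58.91°  ✓
  (2,5): δ = 0.09°  ✓
  (3,4): δ = 123.18°  ·
  (3,5): δ = 64.37°  ·
  (4,5): δ = 121.19°  ·
antipodal pairs: 7

count = 7; pairs: (0,3), (0,4), (1,3), (1,4), (1,5), (2,4), (2,5)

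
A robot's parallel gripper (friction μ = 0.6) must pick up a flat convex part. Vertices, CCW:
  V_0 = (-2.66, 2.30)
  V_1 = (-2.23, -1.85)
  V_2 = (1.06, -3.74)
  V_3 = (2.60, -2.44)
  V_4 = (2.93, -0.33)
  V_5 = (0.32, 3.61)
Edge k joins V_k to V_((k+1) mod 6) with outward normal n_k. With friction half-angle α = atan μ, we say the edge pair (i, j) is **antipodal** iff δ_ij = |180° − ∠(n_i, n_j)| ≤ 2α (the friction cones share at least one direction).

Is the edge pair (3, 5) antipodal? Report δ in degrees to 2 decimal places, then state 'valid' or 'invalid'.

δ = 57.38°, valid

α = atan 0.6 = 30.96°;  2α = 61.93°
edge 3: e_3 = (+0.33, +2.11);  n_3 = (+0.9880, -0.1545)
edge 5: e_5 = (-2.98, -1.31);  n_5 = (-0.4024, +0.9155)
∠(n_3, n_5) = 122.62°
δ = |180° − 122.62°| = 57.38°
57.38° ≤ 2α = 61.93°  →  valid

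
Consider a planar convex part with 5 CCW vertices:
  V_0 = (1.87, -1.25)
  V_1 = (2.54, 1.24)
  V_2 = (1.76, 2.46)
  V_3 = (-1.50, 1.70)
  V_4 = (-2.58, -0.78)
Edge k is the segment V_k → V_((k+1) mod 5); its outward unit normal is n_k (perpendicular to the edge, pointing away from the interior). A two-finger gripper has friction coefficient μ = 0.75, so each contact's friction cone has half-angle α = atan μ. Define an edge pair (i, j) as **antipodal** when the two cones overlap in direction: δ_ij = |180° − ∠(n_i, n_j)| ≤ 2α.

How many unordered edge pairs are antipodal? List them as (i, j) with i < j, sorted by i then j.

count = 6; pairs: (0,2), (0,3), (1,3), (1,4), (2,4), (3,4)

α = atan 0.75 = 36.87°;  2α = 73.74°
n_0 = (+0.9657, -0.2598)
n_1 = (+0.8425, +0.5387)
n_2 = (-0.2270, +0.9739)
n_3 = (-0.9168, +0.3993)
n_4 = (-0.1050, -0.9945)
  (0,1): δ = 132.35°  ·
  (0,2): δ = 61.82°  ✓
  (0,3): δ = 8.47°  ✓
  (0,4): δ = 99.03°  ·
  (1,2): δ = 109.47°  ·
  (1,3): δ = 56.12°  ✓
  (1,4): δ = 51.38°  ✓
  (2,3): δ = 126.66°  ·
  (2,4): δ = 19.15°  ✓
  (3,4): δ = 72.50°  ✓
antipodal pairs: 6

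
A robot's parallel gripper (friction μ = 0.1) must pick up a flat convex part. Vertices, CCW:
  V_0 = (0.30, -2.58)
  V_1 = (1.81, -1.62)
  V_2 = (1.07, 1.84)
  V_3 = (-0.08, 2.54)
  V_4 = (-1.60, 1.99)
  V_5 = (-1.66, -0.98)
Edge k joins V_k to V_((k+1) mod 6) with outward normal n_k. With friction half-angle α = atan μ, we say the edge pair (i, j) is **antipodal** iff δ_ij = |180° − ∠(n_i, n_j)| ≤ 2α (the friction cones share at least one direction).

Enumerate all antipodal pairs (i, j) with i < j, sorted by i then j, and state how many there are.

α = atan 0.1 = 5.71°;  2α = 11.42°
n_0 = (+0.5365, -0.8439)
n_1 = (+0.9779, +0.2091)
n_2 = (+0.5199, +0.8542)
n_3 = (-0.3403, +0.9403)
n_4 = (-0.9998, +0.0202)
n_5 = (-0.6324, -0.7747)
  (0,1): δ = 110.37°  ·
  (0,2): δ = 63.78°  ·
  (0,3): δ = 12.55°  ·
  (0,4): δ = 56.40°  ·
  (0,5): δ = 108.33°  ·
  (1,2): δ = 133.40°  ·
  (1,3): δ = 82.18°  ·
  (1,4): δ = 13.23°  ·
  (1,5): δ = 38.70°  ·
  (2,3): δ = 128.78°  ·
  (2,4): δ = 59.83°  ·
  (2,5): δ = 7.90°  ✓
  (3,4): δ = 111.05°  ·
  (3,5): δ = 59.12°  ·
  (4,5): δ = 128.07°  ·
antipodal pairs: 1

count = 1; pairs: (2,5)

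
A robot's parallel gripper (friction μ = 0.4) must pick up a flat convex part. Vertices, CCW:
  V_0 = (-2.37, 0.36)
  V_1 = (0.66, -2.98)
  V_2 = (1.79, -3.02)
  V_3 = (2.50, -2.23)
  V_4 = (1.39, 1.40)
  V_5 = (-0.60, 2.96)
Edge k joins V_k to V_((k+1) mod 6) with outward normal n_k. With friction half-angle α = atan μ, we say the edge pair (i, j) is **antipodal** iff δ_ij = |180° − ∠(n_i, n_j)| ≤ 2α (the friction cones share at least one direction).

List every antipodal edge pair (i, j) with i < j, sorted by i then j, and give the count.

α = atan 0.4 = 21.80°;  2α = 43.60°
n_0 = (-0.7406, -0.6719)
n_1 = (-0.0354, -0.9994)
n_2 = (+0.7438, -0.6684)
n_3 = (+0.9563, +0.2924)
n_4 = (+0.6169, +0.7870)
n_5 = (-0.8266, +0.5627)
  (0,1): δ = 134.24°  ·
  (0,2): δ = 84.16°  ·
  (0,3): δ = 25.21°  ✓
  (0,4): δ = 9.69°  ✓
  (0,5): δ = 103.54°  ·
  (1,2): δ = 129.92°  ·
  (1,3): δ = 70.97°  ·
  (1,4): δ = 36.07°  ✓
  (1,5): δ = 57.78°  ·
  (2,3): δ = 121.05°  ·
  (2,4): δ = 86.15°  ·
  (2,5): δ = 7.70°  ✓
  (3,4): δ = 145.10°  ·
  (3,5): δ = 51.25°  ·
  (4,5): δ = 86.15°  ·
antipodal pairs: 4

count = 4; pairs: (0,3), (0,4), (1,4), (2,5)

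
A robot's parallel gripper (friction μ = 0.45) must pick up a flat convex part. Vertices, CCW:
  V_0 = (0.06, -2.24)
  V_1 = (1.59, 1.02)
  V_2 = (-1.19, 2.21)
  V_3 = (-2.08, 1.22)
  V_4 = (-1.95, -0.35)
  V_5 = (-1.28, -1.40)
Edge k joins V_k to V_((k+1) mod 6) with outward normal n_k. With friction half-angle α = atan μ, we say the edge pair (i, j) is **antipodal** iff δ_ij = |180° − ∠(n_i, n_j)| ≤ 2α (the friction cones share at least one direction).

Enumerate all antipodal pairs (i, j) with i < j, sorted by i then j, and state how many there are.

α = atan 0.45 = 24.23°;  2α = 48.46°
n_0 = (+0.9053, -0.4249)
n_1 = (+0.3935, +0.9193)
n_2 = (-0.7437, +0.6685)
n_3 = (-0.9966, -0.0825)
n_4 = (-0.8430, -0.5379)
n_5 = (-0.5311, -0.8473)
  (0,1): δ = 88.03°  ·
  (0,2): δ = 16.81°  ✓
  (0,3): δ = 29.88°  ✓
  (0,4): δ = 57.68°  ·
  (0,5): δ = 83.06°  ·
  (1,2): δ = 108.78°  ·
  (1,3): δ = 62.09°  ·
  (1,4): δ = 34.28°  ✓
  (1,5): δ = 8.91°  ✓
  (2,3): δ = 133.31°  ·
  (2,4): δ = 105.50°  ·
  (2,5): δ = 80.13°  ·
  (3,4): δ = 152.19°  ·
  (3,5): δ = 126.82°  ·
  (4,5): δ = 154.62°  ·
antipodal pairs: 4

count = 4; pairs: (0,2), (0,3), (1,4), (1,5)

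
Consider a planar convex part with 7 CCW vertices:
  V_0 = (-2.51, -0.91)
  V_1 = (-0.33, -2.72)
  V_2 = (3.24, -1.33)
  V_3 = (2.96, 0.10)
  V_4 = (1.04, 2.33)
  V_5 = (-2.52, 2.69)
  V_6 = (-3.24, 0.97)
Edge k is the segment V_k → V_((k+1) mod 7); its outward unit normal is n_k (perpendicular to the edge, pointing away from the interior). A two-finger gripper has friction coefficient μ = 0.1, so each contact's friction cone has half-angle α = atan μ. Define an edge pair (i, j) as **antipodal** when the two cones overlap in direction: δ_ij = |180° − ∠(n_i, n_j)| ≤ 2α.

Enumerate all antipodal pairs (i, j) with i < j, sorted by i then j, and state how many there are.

α = atan 0.1 = 5.71°;  2α = 11.42°
n_0 = (-0.6388, -0.7694)
n_1 = (+0.3628, -0.9319)
n_2 = (+0.9814, +0.1922)
n_3 = (+0.7578, +0.6525)
n_4 = (+0.1006, +0.9949)
n_5 = (-0.9224, +0.3861)
n_6 = (-0.9322, -0.3620)
  (0,1): δ = 119.02°  ·
  (0,2): δ = 39.22°  ·
  (0,3): δ = 9.57°  ✓
  (0,4): δ = 33.93°  ·
  (0,5): δ = 106.99°  ·
  (0,6): δ = 150.92°  ·
  (1,2): δ = 100.20°  ·
  (1,3): δ = 70.55°  ·
  (1,4): δ = 27.05°  ·
  (1,5): δ = 46.01°  ·
  (1,6): δ = 89.95°  ·
  (2,3): δ = 150.35°  ·
  (2,4): δ = 106.85°  ·
  (2,5): δ = 33.79°  ·
  (2,6): δ = 10.14°  ✓
  (3,4): δ = 136.50°  ·
  (3,5): δ = 63.44°  ·
  (3,6): δ = 19.51°  ·
  (4,5): δ = 106.94°  ·
  (4,6): δ = 63.00°  ·
  (5,6): δ = 136.06°  ·
antipodal pairs: 2

count = 2; pairs: (0,3), (2,6)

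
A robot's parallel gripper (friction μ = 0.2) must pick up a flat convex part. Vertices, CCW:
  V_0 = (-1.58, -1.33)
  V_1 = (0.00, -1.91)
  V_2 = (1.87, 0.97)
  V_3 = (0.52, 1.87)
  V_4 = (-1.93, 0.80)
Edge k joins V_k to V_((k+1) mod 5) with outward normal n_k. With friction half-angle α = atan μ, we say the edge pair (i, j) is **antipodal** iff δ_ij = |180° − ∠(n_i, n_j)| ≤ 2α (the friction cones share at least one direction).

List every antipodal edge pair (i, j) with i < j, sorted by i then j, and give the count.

α = atan 0.2 = 11.31°;  2α = 22.62°
n_0 = (-0.3446, -0.9387)
n_1 = (+0.8387, -0.5446)
n_2 = (+0.5547, +0.8321)
n_3 = (-0.4002, +0.9164)
n_4 = (-0.9868, -0.1621)
  (0,1): δ = 102.84°  ·
  (0,2): δ = 13.53°  ✓
  (0,3): δ = 43.75°  ·
  (0,4): δ = 119.49°  ·
  (1,2): δ = 90.69°  ·
  (1,3): δ = 33.41°  ·
  (1,4): δ = 42.33°  ·
  (2,3): δ = 122.72°  ·
  (2,4): δ = 46.98°  ·
  (3,4): δ = 104.26°  ·
antipodal pairs: 1

count = 1; pairs: (0,2)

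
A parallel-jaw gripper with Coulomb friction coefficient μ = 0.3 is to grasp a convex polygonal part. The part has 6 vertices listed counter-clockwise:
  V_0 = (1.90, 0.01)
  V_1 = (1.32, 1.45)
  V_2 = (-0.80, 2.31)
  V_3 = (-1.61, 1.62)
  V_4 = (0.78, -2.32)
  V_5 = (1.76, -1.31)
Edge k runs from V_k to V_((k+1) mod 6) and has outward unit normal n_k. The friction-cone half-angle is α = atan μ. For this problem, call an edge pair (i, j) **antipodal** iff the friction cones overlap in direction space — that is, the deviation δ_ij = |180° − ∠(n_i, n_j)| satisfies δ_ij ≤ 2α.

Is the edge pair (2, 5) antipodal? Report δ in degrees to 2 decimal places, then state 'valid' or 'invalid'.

α = atan 0.3 = 16.70°;  2α = 33.40°
edge 2: e_2 = (-0.81, -0.69);  n_2 = (-0.6485, +0.7612)
edge 5: e_5 = (+0.14, +1.32);  n_5 = (+0.9944, -0.1055)
∠(n_2, n_5) = 136.48°
δ = |180° − 136.48°| = 43.52°
43.52° > 2α = 33.40°  →  invalid

δ = 43.52°, invalid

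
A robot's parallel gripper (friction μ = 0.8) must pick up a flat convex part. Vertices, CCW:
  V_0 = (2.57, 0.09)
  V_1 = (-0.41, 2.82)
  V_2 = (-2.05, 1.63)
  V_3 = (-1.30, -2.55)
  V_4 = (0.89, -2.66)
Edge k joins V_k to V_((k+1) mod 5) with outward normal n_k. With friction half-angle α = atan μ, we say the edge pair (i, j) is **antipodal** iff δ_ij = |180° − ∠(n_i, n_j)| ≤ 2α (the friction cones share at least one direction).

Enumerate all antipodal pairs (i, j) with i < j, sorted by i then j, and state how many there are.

count = 5; pairs: (0,2), (0,3), (1,3), (1,4), (2,4)

α = atan 0.8 = 38.66°;  2α = 77.32°
n_0 = (+0.6755, +0.7374)
n_1 = (-0.5873, +0.8094)
n_2 = (-0.9843, -0.1766)
n_3 = (-0.0502, -0.9987)
n_4 = (+0.8534, -0.5213)
  (0,1): δ = 101.54°  ·
  (0,2): δ = 37.33°  ✓
  (0,3): δ = 39.62°  ✓
  (0,4): δ = 101.07°  ·
  (1,2): δ = 115.79°  ·
  (1,3): δ = 38.84°  ✓
  (1,4): δ = 22.61°  ✓
  (2,3): δ = 103.05°  ·
  (2,4): δ = 41.59°  ✓
  (3,4): δ = 118.55°  ·
antipodal pairs: 5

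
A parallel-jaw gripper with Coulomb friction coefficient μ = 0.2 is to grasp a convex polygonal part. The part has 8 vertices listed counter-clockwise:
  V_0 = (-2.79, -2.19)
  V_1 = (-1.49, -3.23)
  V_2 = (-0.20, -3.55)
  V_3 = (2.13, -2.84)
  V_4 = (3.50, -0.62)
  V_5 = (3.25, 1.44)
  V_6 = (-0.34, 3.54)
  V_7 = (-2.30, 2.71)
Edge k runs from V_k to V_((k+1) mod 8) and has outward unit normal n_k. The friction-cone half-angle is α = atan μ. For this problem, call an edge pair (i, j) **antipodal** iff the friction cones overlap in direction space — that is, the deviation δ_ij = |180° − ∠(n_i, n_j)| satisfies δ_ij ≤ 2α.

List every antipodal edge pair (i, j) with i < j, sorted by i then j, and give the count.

α = atan 0.2 = 11.31°;  2α = 22.62°
n_0 = (-0.6247, -0.7809)
n_1 = (-0.2408, -0.9706)
n_2 = (+0.2915, -0.9566)
n_3 = (+0.8510, -0.5252)
n_4 = (+0.9927, +0.1205)
n_5 = (+0.5049, +0.8632)
n_6 = (-0.3899, +0.9208)
n_7 = (-0.9950, +0.0995)
  (0,1): δ = 155.27°  ·
  (0,2): δ = 124.39°  ·
  (0,3): δ = 83.02°  ·
  (0,4): δ = 44.42°  ·
  (0,5): δ = 8.33°  ✓
  (0,6): δ = 61.61°  ·
  (0,7): δ = 122.95°  ·
  (1,2): δ = 149.12°  ·
  (1,3): δ = 107.75°  ·
  (1,4): δ = 69.15°  ·
  (1,5): δ = 16.39°  ✓
  (1,6): δ = 36.88°  ·
  (1,7): δ = 98.22°  ·
  (2,3): δ = 138.63°  ·
  (2,4): δ = 100.03°  ·
  (2,5): δ = 47.27°  ·
  (2,6): δ = 6.00°  ✓
  (2,7): δ = 67.34°  ·
  (3,4): δ = 141.40°  ·
  (3,5): δ = 88.65°  ·
  (3,6): δ = 35.37°  ·
  (3,7): δ = 25.97°  ·
  (4,5): δ = 127.25°  ·
  (4,6): δ = 73.97°  ·
  (4,7): δ = 12.63°  ✓
  (5,6): δ = 126.72°  ·
  (5,7): δ = 65.38°  ·
  (6,7): δ = 118.66°  ·
antipodal pairs: 4

count = 4; pairs: (0,5), (1,5), (2,6), (4,7)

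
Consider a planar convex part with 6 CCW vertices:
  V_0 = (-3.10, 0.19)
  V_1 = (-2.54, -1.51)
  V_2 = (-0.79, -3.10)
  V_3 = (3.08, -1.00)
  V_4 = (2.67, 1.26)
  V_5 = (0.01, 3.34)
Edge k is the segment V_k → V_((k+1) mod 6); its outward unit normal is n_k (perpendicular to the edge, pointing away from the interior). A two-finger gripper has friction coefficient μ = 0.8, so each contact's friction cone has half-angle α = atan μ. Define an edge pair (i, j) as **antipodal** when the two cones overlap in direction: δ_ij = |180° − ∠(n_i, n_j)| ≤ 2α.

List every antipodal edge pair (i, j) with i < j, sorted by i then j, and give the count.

α = atan 0.8 = 38.66°;  2α = 77.32°
n_0 = (-0.9498, -0.3129)
n_1 = (-0.6725, -0.7401)
n_2 = (+0.4769, -0.8789)
n_3 = (+0.9839, +0.1785)
n_4 = (+0.6160, +0.7878)
n_5 = (-0.7116, +0.7026)
  (0,1): δ = 150.49°  ·
  (0,2): δ = 79.75°  ·
  (0,3): δ = 7.95°  ✓
  (0,4): δ = 33.74°  ✓
  (0,5): δ = 117.13°  ·
  (1,2): δ = 109.26°  ·
  (1,3): δ = 37.46°  ✓
  (1,4): δ = 4.23°  ✓
  (1,5): δ = 87.62°  ·
  (2,3): δ = 108.20°  ·
  (2,4): δ = 66.51°  ✓
  (2,5): δ = 16.88°  ✓
  (3,4): δ = 138.31°  ·
  (3,5): δ = 54.92°  ✓
  (4,5): δ = 96.61°  ·
antipodal pairs: 7

count = 7; pairs: (0,3), (0,4), (1,3), (1,4), (2,4), (2,5), (3,5)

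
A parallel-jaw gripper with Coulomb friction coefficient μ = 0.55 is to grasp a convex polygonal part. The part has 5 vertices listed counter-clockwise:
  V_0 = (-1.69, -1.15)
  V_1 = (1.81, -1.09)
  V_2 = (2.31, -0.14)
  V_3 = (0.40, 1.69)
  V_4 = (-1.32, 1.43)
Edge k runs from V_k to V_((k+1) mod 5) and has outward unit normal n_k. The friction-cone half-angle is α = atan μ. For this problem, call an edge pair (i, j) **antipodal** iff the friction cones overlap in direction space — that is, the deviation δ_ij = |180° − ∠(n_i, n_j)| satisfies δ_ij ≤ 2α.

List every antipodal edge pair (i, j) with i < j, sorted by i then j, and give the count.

count = 5; pairs: (0,2), (0,3), (1,3), (1,4), (2,4)

α = atan 0.55 = 28.81°;  2α = 57.62°
n_0 = (+0.0171, -0.9999)
n_1 = (+0.8849, -0.4657)
n_2 = (+0.6918, +0.7221)
n_3 = (-0.1495, +0.9888)
n_4 = (-0.9899, +0.1420)
  (0,1): δ = 118.74°  ·
  (0,2): δ = 44.76°  ✓
  (0,3): δ = 7.61°  ✓
  (0,4): δ = 80.86°  ·
  (1,2): δ = 106.02°  ·
  (1,3): δ = 53.65°  ✓
  (1,4): δ = 19.60°  ✓
  (2,3): δ = 127.63°  ·
  (2,4): δ = 54.39°  ✓
  (3,4): δ = 106.76°  ·
antipodal pairs: 5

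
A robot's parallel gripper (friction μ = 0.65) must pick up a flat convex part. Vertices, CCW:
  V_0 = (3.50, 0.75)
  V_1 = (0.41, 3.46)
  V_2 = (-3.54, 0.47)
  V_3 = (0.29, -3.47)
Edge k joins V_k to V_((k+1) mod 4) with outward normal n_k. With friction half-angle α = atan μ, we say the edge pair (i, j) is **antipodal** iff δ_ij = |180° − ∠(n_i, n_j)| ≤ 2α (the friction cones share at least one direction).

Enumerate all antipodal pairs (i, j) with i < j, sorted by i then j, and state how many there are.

α = atan 0.65 = 33.02°;  2α = 66.05°
n_0 = (+0.6594, +0.7518)
n_1 = (-0.6035, +0.7973)
n_2 = (-0.7170, -0.6970)
n_3 = (+0.7959, -0.6054)
  (0,1): δ = 101.62°  ·
  (0,2): δ = 4.56°  ✓
  (0,3): δ = 93.99°  ·
  (1,2): δ = 82.94°  ·
  (1,3): δ = 15.62°  ✓
  (2,3): δ = 81.45°  ·
antipodal pairs: 2

count = 2; pairs: (0,2), (1,3)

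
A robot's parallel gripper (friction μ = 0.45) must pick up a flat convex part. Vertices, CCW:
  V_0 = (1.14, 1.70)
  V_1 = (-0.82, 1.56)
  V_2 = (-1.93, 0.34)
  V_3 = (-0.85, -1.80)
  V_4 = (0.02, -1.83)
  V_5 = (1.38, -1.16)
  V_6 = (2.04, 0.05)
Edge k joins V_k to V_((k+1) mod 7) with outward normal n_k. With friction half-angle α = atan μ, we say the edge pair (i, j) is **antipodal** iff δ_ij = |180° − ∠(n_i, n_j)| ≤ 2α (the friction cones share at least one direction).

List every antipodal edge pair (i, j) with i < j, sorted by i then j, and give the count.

count = 5; pairs: (0,3), (0,4), (1,4), (1,5), (2,6)

α = atan 0.45 = 24.23°;  2α = 48.46°
n_0 = (-0.0712, +0.9975)
n_1 = (-0.7397, +0.6730)
n_2 = (-0.8928, -0.4505)
n_3 = (-0.0345, -0.9994)
n_4 = (+0.4419, -0.8971)
n_5 = (+0.8779, -0.4789)
n_6 = (+0.8779, +0.4789)
  (0,1): δ = 136.38°  ·
  (0,2): δ = 67.31°  ·
  (0,3): δ = 6.06°  ✓
  (0,4): δ = 22.14°  ✓
  (0,5): δ = 57.30°  ·
  (0,6): δ = 114.52°  ·
  (1,2): δ = 110.92°  ·
  (1,3): δ = 49.68°  ·
  (1,4): δ = 21.48°  ✓
  (1,5): δ = 13.69°  ✓
  (1,6): δ = 70.91°  ·
  (2,3): δ = 118.75°  ·
  (2,4): δ = 90.55°  ·
  (2,5): δ = 55.39°  ·
  (2,6): δ = 1.83°  ✓
  (3,4): δ = 151.80°  ·
  (3,5): δ = 116.64°  ·
  (3,6): δ = 59.41°  ·
  (4,5): δ = 144.84°  ·
  (4,6): δ = 87.62°  ·
  (5,6): δ = 122.78°  ·
antipodal pairs: 5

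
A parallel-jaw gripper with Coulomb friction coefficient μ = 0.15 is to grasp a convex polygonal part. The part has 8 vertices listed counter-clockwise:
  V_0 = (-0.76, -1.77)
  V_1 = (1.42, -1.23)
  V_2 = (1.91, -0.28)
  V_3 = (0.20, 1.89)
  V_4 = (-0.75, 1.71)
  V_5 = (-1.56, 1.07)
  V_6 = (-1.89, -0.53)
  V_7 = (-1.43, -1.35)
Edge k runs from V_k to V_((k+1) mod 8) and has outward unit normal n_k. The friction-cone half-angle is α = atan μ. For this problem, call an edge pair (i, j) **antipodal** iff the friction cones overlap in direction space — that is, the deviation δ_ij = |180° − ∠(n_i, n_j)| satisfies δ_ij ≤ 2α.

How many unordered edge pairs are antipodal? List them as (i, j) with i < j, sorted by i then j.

count = 3; pairs: (0,3), (1,5), (2,6)

α = atan 0.15 = 8.53°;  2α = 17.06°
n_0 = (+0.2404, -0.9707)
n_1 = (+0.8887, -0.4584)
n_2 = (+0.7854, +0.6189)
n_3 = (-0.1862, +0.9825)
n_4 = (-0.6200, +0.7846)
n_5 = (-0.9794, +0.2020)
n_6 = (-0.8721, -0.4893)
n_7 = (-0.5311, -0.8473)
  (0,1): δ = 131.20°  ·
  (0,2): δ = 65.67°  ·
  (0,3): δ = 3.18°  ✓
  (0,4): δ = 24.40°  ·
  (0,5): δ = 64.43°  ·
  (0,6): δ = 105.38°  ·
  (0,7): δ = 134.01°  ·
  (1,2): δ = 114.48°  ·
  (1,3): δ = 51.99°  ·
  (1,4): δ = 24.40°  ·
  (1,5): δ = 15.63°  ✓
  (1,6): δ = 56.58°  ·
  (1,7): δ = 85.20°  ·
  (2,3): δ = 117.51°  ·
  (2,4): δ = 89.93°  ·
  (2,5): δ = 49.89°  ·
  (2,6): δ = 8.95°  ✓
  (2,7): δ = 19.68°  ·
  (3,4): δ = 152.42°  ·
  (3,5): δ = 112.38°  ·
  (3,6): δ = 71.44°  ·
  (3,7): δ = 42.81°  ·
  (4,5): δ = 139.97°  ·
  (4,6): δ = 99.02°  ·
  (4,7): δ = 70.40°  ·
  (5,6): δ = 139.05°  ·
  (5,7): δ = 110.43°  ·
  (6,7): δ = 151.37°  ·
antipodal pairs: 3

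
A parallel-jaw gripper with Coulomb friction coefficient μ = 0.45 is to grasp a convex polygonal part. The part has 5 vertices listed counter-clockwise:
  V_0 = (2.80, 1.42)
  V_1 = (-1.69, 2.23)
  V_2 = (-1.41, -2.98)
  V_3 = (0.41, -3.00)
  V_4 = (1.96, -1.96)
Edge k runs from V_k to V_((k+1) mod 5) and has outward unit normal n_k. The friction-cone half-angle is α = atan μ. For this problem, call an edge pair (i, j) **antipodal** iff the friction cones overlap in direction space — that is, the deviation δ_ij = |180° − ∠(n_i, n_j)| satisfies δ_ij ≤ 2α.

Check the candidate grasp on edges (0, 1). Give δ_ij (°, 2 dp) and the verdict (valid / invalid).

α = atan 0.45 = 24.23°;  2α = 48.46°
edge 0: e_0 = (-4.49, +0.81);  n_0 = (+0.1775, +0.9841)
edge 1: e_1 = (+0.28, -5.21);  n_1 = (-0.9986, -0.0537)
∠(n_0, n_1) = 103.30°
δ = |180° − 103.30°| = 76.70°
76.70° > 2α = 48.46°  →  invalid

δ = 76.70°, invalid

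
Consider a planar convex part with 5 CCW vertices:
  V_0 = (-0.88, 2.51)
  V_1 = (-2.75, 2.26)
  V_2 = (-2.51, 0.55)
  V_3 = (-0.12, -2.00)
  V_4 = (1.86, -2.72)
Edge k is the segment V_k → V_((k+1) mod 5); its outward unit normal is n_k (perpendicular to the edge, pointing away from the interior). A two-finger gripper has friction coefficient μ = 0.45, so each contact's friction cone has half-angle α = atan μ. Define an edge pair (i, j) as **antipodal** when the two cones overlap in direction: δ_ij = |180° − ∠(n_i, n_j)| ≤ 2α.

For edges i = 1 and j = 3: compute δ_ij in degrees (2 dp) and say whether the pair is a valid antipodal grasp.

δ = 117.97°, invalid

α = atan 0.45 = 24.23°;  2α = 48.46°
edge 1: e_1 = (+0.24, -1.71);  n_1 = (-0.9903, -0.1390)
edge 3: e_3 = (+1.98, -0.72);  n_3 = (-0.3417, -0.9398)
∠(n_1, n_3) = 62.03°
δ = |180° − 62.03°| = 117.97°
117.97° > 2α = 48.46°  →  invalid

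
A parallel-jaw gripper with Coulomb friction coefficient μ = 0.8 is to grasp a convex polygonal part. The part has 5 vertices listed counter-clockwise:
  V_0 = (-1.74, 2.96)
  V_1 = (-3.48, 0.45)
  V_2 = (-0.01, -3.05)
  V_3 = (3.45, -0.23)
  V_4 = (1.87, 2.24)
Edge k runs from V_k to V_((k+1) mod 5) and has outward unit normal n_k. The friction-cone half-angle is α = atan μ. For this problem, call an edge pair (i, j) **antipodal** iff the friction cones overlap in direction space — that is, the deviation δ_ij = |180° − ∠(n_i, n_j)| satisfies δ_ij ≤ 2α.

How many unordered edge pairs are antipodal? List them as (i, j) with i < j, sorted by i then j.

count = 5; pairs: (0,2), (0,3), (1,3), (1,4), (2,4)

α = atan 0.8 = 38.66°;  2α = 77.32°
n_0 = (-0.8218, +0.5697)
n_1 = (-0.7101, -0.7041)
n_2 = (+0.6318, -0.7752)
n_3 = (+0.8424, +0.5389)
n_4 = (+0.1956, +0.9807)
  (0,1): δ = 100.52°  ·
  (0,2): δ = 16.09°  ✓
  (0,3): δ = 67.34°  ✓
  (0,4): δ = 113.45°  ·
  (1,2): δ = 95.57°  ·
  (1,3): δ = 12.15°  ✓
  (1,4): δ = 33.97°  ✓
  (2,3): δ = 96.57°  ·
  (2,4): δ = 50.46°  ✓
  (3,4): δ = 133.89°  ·
antipodal pairs: 5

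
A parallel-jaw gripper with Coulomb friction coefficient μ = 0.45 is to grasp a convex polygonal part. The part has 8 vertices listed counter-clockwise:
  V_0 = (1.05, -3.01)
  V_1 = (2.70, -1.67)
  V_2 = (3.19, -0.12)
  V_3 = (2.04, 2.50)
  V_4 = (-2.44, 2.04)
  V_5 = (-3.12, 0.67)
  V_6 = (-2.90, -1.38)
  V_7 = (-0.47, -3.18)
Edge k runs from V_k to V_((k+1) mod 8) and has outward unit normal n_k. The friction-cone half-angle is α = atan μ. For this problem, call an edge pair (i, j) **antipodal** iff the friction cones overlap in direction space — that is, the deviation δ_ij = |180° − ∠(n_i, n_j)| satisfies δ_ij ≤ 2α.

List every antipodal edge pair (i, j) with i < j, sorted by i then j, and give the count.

count = 8; pairs: (0,3), (0,4), (1,4), (1,5), (2,5), (2,6), (3,6), (3,7)

α = atan 0.45 = 24.23°;  2α = 48.46°
n_0 = (+0.6304, -0.7763)
n_1 = (+0.9535, -0.3014)
n_2 = (+0.9157, +0.4019)
n_3 = (-0.1021, +0.9948)
n_4 = (-0.8957, +0.4446)
n_5 = (-0.9943, -0.1067)
n_6 = (-0.5952, -0.8036)
n_7 = (+0.1111, -0.9938)
  (0,1): δ = 146.62°  ·
  (0,2): δ = 105.38°  ·
  (0,3): δ = 33.22°  ✓
  (0,4): δ = 24.52°  ✓
  (0,5): δ = 57.04°  ·
  (0,6): δ = 104.39°  ·
  (0,7): δ = 147.30°  ·
  (1,2): δ = 138.76°  ·
  (1,3): δ = 66.59°  ·
  (1,4): δ = 8.85°  ✓
  (1,5): δ = 23.67°  ✓
  (1,6): δ = 71.01°  ·
  (1,7): δ = 113.92°  ·
  (2,3): δ = 107.84°  ·
  (2,4): δ = 50.10°  ·
  (2,5): δ = 17.57°  ✓
  (2,6): δ = 29.77°  ✓
  (2,7): δ = 72.68°  ·
  (3,4): δ = 122.26°  ·
  (3,5): δ = 89.74°  ·
  (3,6): δ = 42.39°  ✓
  (3,7): δ = 0.52°  ✓
  (4,5): δ = 147.48°  ·
  (4,6): δ = 100.13°  ·
  (4,7): δ = 57.22°  ·
  (5,6): δ = 132.65°  ·
  (5,7): δ = 89.74°  ·
  (6,7): δ = 137.09°  ·
antipodal pairs: 8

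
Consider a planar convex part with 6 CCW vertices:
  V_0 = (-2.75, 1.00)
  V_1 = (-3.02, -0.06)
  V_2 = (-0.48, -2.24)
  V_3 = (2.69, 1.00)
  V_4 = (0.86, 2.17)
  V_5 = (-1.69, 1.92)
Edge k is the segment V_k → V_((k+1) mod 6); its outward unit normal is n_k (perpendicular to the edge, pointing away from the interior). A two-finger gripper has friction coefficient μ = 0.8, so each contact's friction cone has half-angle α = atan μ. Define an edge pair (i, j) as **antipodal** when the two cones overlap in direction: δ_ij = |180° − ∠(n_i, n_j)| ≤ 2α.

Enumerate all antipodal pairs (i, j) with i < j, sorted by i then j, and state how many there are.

count = 6; pairs: (0,2), (0,3), (1,3), (1,4), (2,4), (2,5)

α = atan 0.8 = 38.66°;  2α = 77.32°
n_0 = (-0.9691, +0.2468)
n_1 = (-0.6513, -0.7588)
n_2 = (+0.7148, -0.6993)
n_3 = (+0.5387, +0.8425)
n_4 = (-0.0976, +0.9952)
n_5 = (-0.6555, +0.7552)
  (0,1): δ = 116.35°  ·
  (0,2): δ = 30.08°  ✓
  (0,3): δ = 71.70°  ✓
  (0,4): δ = 109.89°  ·
  (0,5): δ = 145.25°  ·
  (1,2): δ = 93.74°  ·
  (1,3): δ = 8.05°  ✓
  (1,4): δ = 46.24°  ✓
  (1,5): δ = 81.59°  ·
  (2,3): δ = 78.22°  ·
  (2,4): δ = 40.03°  ✓
  (2,5): δ = 4.67°  ✓
  (3,4): δ = 141.81°  ·
  (3,5): δ = 106.45°  ·
  (4,5): δ = 144.64°  ·
antipodal pairs: 6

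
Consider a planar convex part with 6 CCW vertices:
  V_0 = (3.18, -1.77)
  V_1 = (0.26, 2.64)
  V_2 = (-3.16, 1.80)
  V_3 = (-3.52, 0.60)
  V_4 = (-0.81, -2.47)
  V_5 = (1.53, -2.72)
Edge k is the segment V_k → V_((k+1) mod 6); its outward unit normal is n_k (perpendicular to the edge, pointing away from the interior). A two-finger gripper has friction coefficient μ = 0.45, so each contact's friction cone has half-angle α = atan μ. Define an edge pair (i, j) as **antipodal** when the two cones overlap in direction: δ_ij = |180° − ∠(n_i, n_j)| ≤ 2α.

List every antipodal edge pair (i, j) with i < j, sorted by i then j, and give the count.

α = atan 0.45 = 24.23°;  2α = 48.46°
n_0 = (+0.8338, +0.5521)
n_1 = (-0.2385, +0.9711)
n_2 = (-0.9578, +0.2873)
n_3 = (-0.7497, -0.6618)
n_4 = (-0.1062, -0.9943)
n_5 = (+0.4990, -0.8666)
  (0,1): δ = 109.71°  ·
  (0,2): δ = 50.21°  ·
  (0,3): δ = 7.93°  ✓
  (0,4): δ = 50.39°  ·
  (0,5): δ = 86.42°  ·
  (1,2): δ = 120.50°  ·
  (1,3): δ = 62.36°  ·
  (1,4): δ = 19.90°  ✓
  (1,5): δ = 16.13°  ✓
  (2,3): δ = 121.86°  ·
  (2,4): δ = 79.40°  ·
  (2,5): δ = 43.37°  ✓
  (3,4): δ = 137.53°  ·
  (3,5): δ = 101.50°  ·
  (4,5): δ = 143.97°  ·
antipodal pairs: 4

count = 4; pairs: (0,3), (1,4), (1,5), (2,5)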